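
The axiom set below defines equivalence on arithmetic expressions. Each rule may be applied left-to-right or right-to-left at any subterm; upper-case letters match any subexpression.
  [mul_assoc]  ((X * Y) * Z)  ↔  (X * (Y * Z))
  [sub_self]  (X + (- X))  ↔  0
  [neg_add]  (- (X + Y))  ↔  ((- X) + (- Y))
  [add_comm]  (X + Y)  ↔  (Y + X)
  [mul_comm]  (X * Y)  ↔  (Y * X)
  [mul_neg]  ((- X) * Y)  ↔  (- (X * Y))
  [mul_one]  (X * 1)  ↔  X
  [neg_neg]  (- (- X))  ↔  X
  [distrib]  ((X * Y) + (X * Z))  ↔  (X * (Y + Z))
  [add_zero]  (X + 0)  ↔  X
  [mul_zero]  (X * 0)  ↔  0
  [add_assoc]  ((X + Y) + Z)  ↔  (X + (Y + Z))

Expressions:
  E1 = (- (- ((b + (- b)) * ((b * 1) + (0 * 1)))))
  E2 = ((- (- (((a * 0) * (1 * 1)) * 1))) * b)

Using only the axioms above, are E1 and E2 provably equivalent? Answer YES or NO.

1. [neg_neg →] (- (- ((b + (- b)) * ((b * 1) + (0 * 1)))))  →  ((b + (- b)) * ((b * 1) + (0 * 1)))
2. [mul_one →] (0 * 1)  →  0;  E1 = ((b + (- b)) * ((b * 1) + 0))
3. [sub_self →] (b + (- b))  →  0;  E1 = (0 * ((b * 1) + 0))
4. [mul_one →] (b * 1)  →  b;  E1 = (0 * (b + 0))
5. [add_zero →] (b + 0)  →  b;  E1 = (0 * b)
6. [mul_zero ←] 0  →  (a * 0);  E1 = ((a * 0) * b)
7. [mul_one ←] (a * 0)  →  ((a * 0) * 1);  E1 = (((a * 0) * 1) * b)
8. [mul_one ←] ((a * 0) * 1)  →  (((a * 0) * 1) * 1);  E1 = ((((a * 0) * 1) * 1) * b)
9. [mul_one ←] 1  →  (1 * 1);  E1 = ((((a * 0) * (1 * 1)) * 1) * b)
10. [neg_neg ←] (((a * 0) * (1 * 1)) * 1)  →  (- (- (((a * 0) * (1 * 1)) * 1)));  this is E2

YES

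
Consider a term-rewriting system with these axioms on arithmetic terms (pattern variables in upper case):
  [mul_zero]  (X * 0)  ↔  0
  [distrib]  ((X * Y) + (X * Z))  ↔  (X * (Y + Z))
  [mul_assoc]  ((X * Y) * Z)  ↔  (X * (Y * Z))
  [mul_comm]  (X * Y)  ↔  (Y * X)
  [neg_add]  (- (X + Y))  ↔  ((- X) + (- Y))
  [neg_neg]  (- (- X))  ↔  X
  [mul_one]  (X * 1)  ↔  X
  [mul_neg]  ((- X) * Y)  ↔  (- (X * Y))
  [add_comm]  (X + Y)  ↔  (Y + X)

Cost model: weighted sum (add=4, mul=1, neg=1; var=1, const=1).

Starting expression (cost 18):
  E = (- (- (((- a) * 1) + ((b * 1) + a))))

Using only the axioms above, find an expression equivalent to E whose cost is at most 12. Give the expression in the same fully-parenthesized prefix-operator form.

((- a) + (b + a))   [cost 12]

step 1: neg_neg (→) rewrites (- (- (((- a) * 1) + ((b * 1) + a)))) into (((- a) * 1) + ((b * 1) + a))
step 2: mul_one (→) rewrites ((- a) * 1) into (- a), now ((- a) + ((b * 1) + a))
step 3: mul_one (→) rewrites (b * 1) into b, reaching cost 12 (bound 12)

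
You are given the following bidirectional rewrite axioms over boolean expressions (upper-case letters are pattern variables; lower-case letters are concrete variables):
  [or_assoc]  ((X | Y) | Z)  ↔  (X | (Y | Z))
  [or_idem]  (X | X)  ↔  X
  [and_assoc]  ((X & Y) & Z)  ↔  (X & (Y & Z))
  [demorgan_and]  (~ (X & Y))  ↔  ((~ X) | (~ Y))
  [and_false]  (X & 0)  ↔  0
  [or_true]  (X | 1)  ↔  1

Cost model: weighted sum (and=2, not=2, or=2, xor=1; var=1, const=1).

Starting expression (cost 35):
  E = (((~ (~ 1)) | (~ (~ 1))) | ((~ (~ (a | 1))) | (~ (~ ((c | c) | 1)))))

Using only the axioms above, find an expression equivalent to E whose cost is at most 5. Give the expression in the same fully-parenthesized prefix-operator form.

(~ (~ 1))   [cost 5]

(1) (c | c)  =[or_idem →]=  c    ⊢ (((~ (~ 1)) | (~ (~ 1))) | ((~ (~ (a | 1))) | (~ (~ (c | 1)))))
(2) (c | 1)  =[or_true →]=  1    ⊢ (((~ (~ 1)) | (~ (~ 1))) | ((~ (~ (a | 1))) | (~ (~ 1))))
(3) ((~ (~ 1)) | (~ (~ 1)))  =[or_idem →]=  (~ (~ 1))    ⊢ ((~ (~ 1)) | ((~ (~ (a | 1))) | (~ (~ 1))))
(4) (a | 1)  =[or_true →]=  1    ⊢ ((~ (~ 1)) | ((~ (~ 1)) | (~ (~ 1))))
(5) ((~ (~ 1)) | (~ (~ 1)))  =[or_idem →]=  (~ (~ 1))    ⊢ ((~ (~ 1)) | (~ (~ 1)))
(6) ((~ (~ 1)) | (~ (~ 1)))  =[or_idem →]=  (~ (~ 1))    ⊢ cost 5, within 5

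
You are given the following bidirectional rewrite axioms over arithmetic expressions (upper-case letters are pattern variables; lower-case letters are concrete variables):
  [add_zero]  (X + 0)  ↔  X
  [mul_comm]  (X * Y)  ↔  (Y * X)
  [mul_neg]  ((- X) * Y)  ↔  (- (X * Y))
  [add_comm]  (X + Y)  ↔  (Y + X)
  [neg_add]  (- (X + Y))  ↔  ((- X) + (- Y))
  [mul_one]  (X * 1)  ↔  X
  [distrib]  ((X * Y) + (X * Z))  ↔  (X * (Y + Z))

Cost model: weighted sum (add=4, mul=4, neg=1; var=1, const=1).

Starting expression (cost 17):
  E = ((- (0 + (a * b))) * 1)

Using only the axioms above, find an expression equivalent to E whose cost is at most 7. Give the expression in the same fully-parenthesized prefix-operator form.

(- (a * b))   [cost 7]

1. [mul_one →] ((- (0 + (a * b))) * 1)  →  (- (0 + (a * b)))
2. [add_comm →] (0 + (a * b))  →  ((a * b) + 0);  E = (- ((a * b) + 0))
3. [add_zero →] ((a * b) + 0)  →  (a * b);  cost 7 ≤ 7, done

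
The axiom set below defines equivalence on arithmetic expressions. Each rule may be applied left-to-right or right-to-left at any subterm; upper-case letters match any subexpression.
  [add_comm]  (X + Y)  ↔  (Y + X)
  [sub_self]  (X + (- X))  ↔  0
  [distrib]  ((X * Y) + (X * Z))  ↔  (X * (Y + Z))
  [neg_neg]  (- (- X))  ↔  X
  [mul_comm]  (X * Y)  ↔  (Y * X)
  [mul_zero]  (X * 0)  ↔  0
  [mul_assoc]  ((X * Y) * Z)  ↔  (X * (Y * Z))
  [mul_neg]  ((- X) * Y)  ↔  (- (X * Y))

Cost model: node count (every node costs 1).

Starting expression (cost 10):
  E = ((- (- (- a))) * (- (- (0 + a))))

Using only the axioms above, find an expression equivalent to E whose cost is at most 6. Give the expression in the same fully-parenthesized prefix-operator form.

(1) (- (- a))  =[neg_neg →]=  a    ⊢ ((- a) * (- (- (0 + a))))
(2) ((- a) * (- (- (0 + a))))  =[mul_comm →]=  ((- (- (0 + a))) * (- a))
(3) (- (- (0 + a)))  =[neg_neg →]=  (0 + a)    ⊢ cost 6, within 6

((0 + a) * (- a))   [cost 6]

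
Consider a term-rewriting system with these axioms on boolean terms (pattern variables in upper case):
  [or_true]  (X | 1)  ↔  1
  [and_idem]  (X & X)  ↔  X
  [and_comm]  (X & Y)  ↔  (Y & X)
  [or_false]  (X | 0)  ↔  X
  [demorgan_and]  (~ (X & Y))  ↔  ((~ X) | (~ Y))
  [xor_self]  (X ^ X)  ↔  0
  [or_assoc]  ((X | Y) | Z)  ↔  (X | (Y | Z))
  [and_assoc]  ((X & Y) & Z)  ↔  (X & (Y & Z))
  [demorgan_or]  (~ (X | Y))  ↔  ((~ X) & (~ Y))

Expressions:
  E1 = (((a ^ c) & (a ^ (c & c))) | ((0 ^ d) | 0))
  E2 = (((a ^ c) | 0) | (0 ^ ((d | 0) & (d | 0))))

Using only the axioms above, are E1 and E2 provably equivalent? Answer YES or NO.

YES

1. [or_false →] ((0 ^ d) | 0)  →  (0 ^ d);  E1 = (((a ^ c) & (a ^ (c & c))) | (0 ^ d))
2. [and_idem →] (c & c)  →  c;  E1 = (((a ^ c) & (a ^ c)) | (0 ^ d))
3. [and_idem →] ((a ^ c) & (a ^ c))  →  (a ^ c);  E1 = ((a ^ c) | (0 ^ d))
4. [or_false ←] (a ^ c)  →  ((a ^ c) | 0);  E1 = (((a ^ c) | 0) | (0 ^ d))
5. [or_false ←] d  →  (d | 0);  E1 = (((a ^ c) | 0) | (0 ^ (d | 0)))
6. [and_idem ←] (d | 0)  →  ((d | 0) & (d | 0));  this is E2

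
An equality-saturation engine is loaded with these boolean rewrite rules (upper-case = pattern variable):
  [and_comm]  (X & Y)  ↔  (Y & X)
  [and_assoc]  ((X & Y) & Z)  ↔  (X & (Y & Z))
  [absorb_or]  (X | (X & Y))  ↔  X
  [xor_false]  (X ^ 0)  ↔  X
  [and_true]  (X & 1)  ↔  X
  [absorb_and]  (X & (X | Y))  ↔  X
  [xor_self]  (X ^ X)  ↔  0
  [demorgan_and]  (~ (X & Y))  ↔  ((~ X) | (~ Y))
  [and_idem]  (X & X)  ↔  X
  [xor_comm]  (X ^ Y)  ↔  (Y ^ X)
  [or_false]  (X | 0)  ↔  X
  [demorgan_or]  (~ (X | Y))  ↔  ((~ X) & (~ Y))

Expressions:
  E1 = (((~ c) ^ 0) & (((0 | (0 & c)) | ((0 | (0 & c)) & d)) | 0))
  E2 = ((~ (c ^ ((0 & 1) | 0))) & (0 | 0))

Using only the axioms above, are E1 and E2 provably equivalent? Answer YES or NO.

(1) ((0 | (0 & c)) | ((0 | (0 & c)) & d))  =[absorb_or →]=  (0 | (0 & c))    ⊢ (((~ c) ^ 0) & ((0 | (0 & c)) | 0))
(2) (0 | (0 & c))  =[absorb_or →]=  0    ⊢ (((~ c) ^ 0) & (0 | 0))
(3) ((~ c) ^ 0)  =[xor_false →]=  (~ c)    ⊢ ((~ c) & (0 | 0))
(4) c  =[xor_false ←]=  (c ^ 0)    ⊢ ((~ (c ^ 0)) & (0 | 0))
(5) 0  =[or_false ←]=  (0 | 0)    ⊢ ((~ (c ^ (0 | 0))) & (0 | 0))
(6) 0  =[and_true ←]=  (0 & 1)    ⊢ E2

YES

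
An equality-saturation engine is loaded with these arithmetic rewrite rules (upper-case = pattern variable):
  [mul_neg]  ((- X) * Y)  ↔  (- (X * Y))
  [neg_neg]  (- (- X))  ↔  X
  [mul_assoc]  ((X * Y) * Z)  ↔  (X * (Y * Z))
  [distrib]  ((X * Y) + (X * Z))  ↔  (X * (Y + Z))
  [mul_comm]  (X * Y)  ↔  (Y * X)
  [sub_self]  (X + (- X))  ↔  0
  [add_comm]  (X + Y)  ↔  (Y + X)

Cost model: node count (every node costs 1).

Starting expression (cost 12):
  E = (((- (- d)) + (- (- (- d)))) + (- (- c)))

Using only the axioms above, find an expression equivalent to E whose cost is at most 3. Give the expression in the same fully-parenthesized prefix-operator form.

(1) (- (- (- d)))  =[neg_neg →]=  (- d)    ⊢ (((- (- d)) + (- d)) + (- (- c)))
(2) (- (- d))  =[neg_neg →]=  d    ⊢ ((d + (- d)) + (- (- c)))
(3) (d + (- d))  =[sub_self →]=  0    ⊢ (0 + (- (- c)))
(4) (- (- c))  =[neg_neg →]=  c    ⊢ cost 3, within 3

(0 + c)   [cost 3]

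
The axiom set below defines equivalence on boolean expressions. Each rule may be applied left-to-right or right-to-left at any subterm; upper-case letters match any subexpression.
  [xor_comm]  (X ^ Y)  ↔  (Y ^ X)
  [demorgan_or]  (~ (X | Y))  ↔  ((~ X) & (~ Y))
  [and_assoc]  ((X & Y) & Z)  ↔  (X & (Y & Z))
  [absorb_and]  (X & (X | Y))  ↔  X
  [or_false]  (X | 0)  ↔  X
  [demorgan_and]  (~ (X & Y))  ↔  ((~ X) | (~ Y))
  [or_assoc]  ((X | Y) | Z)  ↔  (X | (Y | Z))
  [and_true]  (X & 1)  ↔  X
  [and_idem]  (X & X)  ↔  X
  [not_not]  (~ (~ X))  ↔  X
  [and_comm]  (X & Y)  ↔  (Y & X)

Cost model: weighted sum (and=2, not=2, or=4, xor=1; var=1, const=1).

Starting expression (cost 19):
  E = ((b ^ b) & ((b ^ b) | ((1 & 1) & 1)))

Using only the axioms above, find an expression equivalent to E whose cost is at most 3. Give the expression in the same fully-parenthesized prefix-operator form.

(b ^ b)   [cost 3]

step 1: and_true (→) rewrites ((1 & 1) & 1) into (1 & 1), now ((b ^ b) & ((b ^ b) | (1 & 1)))
step 2: and_true (→) rewrites (1 & 1) into 1, now ((b ^ b) & ((b ^ b) | 1))
step 3: absorb_and (→) rewrites ((b ^ b) & ((b ^ b) | 1)) into (b ^ b), reaching cost 3 (bound 3)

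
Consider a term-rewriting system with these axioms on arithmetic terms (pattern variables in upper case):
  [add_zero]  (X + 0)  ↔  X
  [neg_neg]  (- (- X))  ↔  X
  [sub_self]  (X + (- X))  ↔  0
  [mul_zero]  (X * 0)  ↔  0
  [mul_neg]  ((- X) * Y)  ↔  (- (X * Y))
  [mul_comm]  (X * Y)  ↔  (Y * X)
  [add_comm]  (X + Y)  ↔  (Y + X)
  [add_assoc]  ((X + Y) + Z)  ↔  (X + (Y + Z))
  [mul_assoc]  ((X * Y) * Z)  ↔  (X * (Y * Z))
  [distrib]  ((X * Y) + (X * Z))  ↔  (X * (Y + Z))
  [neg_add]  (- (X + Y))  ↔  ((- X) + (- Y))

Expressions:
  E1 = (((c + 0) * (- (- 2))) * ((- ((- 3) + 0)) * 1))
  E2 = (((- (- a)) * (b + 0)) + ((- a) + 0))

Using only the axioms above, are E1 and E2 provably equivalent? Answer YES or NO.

All listed rules preserve value, hence provable equivalence implies equal values everywhere; look for a separating assignment.
a=0, b=0, c=1 gives E1 ↦ 6, E2 ↦ 0; values differ ⇒ not provably equivalent.

NO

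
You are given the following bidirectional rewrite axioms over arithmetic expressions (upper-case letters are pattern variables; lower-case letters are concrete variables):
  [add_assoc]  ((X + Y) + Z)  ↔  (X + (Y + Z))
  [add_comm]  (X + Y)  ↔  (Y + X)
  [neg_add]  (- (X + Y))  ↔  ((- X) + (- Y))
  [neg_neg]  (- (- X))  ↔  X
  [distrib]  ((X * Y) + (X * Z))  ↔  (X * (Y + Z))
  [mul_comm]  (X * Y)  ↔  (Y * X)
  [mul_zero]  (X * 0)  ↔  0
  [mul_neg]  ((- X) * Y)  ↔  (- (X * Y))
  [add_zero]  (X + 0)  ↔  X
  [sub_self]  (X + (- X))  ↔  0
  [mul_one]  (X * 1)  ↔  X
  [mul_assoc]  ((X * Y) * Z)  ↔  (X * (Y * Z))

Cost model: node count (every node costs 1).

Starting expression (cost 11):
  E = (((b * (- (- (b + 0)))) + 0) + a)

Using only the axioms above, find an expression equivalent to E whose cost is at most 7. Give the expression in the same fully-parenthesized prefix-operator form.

1. [neg_neg →] (- (- (b + 0)))  →  (b + 0);  E = (((b * (b + 0)) + 0) + a)
2. [add_assoc →] (((b * (b + 0)) + 0) + a)  →  ((b * (b + 0)) + (0 + a))
3. [add_zero →] (b + 0)  →  b;  cost 7 ≤ 7, done

((b * b) + (0 + a))   [cost 7]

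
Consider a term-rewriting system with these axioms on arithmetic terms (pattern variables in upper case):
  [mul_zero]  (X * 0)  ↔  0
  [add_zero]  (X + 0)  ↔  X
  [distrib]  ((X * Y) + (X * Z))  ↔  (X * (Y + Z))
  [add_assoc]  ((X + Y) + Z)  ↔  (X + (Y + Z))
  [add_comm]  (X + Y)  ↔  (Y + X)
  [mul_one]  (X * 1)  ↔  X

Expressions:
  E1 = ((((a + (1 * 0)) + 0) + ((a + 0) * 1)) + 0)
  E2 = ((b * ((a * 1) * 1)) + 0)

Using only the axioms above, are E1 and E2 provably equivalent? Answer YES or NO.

NO

The axioms are sound identities: if E1 ↔* E2 then E1 and E2 evaluate identically under any assignment.
Under a=1, b=0: E1 evaluates to 2, E2 to 0. Distinct ⇒ no rewrite sequence connects them.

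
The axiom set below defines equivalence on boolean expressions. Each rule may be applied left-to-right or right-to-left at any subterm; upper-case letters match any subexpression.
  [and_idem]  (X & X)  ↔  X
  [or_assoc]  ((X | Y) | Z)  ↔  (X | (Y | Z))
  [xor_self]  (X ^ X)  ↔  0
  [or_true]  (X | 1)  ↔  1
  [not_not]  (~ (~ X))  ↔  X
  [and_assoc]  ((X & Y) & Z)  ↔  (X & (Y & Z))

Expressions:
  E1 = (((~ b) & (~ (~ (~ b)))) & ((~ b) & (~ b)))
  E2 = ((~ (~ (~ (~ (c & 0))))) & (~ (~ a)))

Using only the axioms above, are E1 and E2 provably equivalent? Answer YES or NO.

NO

Every axiom is a valid identity, so a rewrite proof would force E1 and E2 to agree under every assignment.
At a=0, b=0, c=0: E1 = 1 but E2 = 0; they differ, so no derivation exists.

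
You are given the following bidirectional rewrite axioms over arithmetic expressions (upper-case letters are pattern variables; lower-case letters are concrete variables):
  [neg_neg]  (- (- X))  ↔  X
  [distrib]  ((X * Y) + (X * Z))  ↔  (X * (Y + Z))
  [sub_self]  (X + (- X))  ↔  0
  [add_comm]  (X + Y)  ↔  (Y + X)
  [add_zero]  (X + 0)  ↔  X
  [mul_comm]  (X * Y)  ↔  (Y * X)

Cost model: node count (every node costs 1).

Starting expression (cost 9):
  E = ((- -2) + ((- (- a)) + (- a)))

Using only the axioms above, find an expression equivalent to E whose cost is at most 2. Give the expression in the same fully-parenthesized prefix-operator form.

1. [neg_neg →] (- (- a))  →  a;  E = ((- -2) + (a + (- a)))
2. [sub_self →] (a + (- a))  →  0;  E = ((- -2) + 0)
3. [add_zero →] ((- -2) + 0)  →  (- -2);  cost 2 ≤ 2, done

(- -2)   [cost 2]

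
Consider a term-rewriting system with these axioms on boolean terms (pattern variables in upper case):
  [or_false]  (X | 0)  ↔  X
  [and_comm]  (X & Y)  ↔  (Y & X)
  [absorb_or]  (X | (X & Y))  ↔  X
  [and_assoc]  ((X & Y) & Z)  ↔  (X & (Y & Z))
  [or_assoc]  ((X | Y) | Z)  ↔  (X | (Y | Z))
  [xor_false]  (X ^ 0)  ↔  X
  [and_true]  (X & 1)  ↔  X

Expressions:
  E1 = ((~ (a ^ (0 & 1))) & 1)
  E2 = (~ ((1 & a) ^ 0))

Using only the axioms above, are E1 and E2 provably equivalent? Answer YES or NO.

YES

(1) ((~ (a ^ (0 & 1))) & 1)  =[and_true →]=  (~ (a ^ (0 & 1)))
(2) (0 & 1)  =[and_true →]=  0    ⊢ (~ (a ^ 0))
(3) (a ^ 0)  =[xor_false →]=  a    ⊢ (~ a)
(4) a  =[and_true ←]=  (a & 1)    ⊢ (~ (a & 1))
(5) (a & 1)  =[xor_false ←]=  ((a & 1) ^ 0)    ⊢ (~ ((a & 1) ^ 0))
(6) (a & 1)  =[and_comm →]=  (1 & a)    ⊢ E2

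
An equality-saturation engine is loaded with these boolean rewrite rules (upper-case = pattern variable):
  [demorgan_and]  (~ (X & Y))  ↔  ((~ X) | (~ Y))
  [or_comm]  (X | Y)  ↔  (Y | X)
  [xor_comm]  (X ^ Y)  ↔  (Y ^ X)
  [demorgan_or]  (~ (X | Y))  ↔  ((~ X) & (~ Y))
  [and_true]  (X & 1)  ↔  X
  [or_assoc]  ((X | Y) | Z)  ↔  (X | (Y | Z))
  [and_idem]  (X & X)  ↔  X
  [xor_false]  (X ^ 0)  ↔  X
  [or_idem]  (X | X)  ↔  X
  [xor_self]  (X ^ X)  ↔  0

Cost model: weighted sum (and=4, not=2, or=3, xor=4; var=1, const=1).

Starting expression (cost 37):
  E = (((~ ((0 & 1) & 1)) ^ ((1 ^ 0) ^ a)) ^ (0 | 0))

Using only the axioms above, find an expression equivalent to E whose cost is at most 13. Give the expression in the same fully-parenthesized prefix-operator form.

step 1: and_true (→) rewrites (0 & 1) into 0, now (((~ (0 & 1)) ^ ((1 ^ 0) ^ a)) ^ (0 | 0))
step 2: or_idem (→) rewrites (0 | 0) into 0, now (((~ (0 & 1)) ^ ((1 ^ 0) ^ a)) ^ 0)
step 3: xor_false (→) rewrites (((~ (0 & 1)) ^ ((1 ^ 0) ^ a)) ^ 0) into ((~ (0 & 1)) ^ ((1 ^ 0) ^ a))
step 4: xor_false (→) rewrites (1 ^ 0) into 1, now ((~ (0 & 1)) ^ (1 ^ a))
step 5: and_true (→) rewrites (0 & 1) into 0, reaching cost 13 (bound 13)

((~ 0) ^ (1 ^ a))   [cost 13]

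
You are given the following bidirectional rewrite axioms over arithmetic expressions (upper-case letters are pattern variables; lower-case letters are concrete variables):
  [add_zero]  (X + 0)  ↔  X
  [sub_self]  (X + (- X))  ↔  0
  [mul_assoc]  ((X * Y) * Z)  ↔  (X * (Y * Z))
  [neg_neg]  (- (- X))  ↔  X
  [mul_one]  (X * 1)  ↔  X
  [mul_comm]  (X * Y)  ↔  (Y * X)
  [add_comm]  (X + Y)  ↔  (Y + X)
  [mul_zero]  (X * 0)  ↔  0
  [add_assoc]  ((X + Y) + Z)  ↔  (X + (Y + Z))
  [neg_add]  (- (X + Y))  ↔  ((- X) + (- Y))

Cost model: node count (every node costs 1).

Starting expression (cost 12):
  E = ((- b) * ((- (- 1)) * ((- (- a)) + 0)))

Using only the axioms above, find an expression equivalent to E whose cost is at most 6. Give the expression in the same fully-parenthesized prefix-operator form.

((- b) * (1 * a))   [cost 6]

step 1: neg_neg (→) rewrites (- (- a)) into a, now ((- b) * ((- (- 1)) * (a + 0)))
step 2: add_zero (→) rewrites (a + 0) into a, now ((- b) * ((- (- 1)) * a))
step 3: neg_neg (→) rewrites (- (- 1)) into 1, reaching cost 6 (bound 6)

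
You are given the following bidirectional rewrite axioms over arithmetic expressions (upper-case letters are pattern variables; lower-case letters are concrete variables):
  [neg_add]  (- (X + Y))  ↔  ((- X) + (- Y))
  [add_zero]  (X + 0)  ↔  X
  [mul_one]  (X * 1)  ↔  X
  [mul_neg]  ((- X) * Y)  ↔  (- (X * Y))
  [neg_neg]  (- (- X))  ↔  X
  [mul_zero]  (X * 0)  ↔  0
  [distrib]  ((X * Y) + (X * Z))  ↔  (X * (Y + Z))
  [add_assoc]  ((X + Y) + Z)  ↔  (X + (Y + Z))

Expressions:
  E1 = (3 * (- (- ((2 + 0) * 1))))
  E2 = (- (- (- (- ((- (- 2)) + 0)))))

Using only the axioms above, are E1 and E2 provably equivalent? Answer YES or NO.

NO

The axioms are sound identities: if E1 ↔* E2 then E1 and E2 evaluate identically under any assignment.
Under the empty assignment (no variables occur): E1 evaluates to 6, E2 to 2. Distinct ⇒ no rewrite sequence connects them.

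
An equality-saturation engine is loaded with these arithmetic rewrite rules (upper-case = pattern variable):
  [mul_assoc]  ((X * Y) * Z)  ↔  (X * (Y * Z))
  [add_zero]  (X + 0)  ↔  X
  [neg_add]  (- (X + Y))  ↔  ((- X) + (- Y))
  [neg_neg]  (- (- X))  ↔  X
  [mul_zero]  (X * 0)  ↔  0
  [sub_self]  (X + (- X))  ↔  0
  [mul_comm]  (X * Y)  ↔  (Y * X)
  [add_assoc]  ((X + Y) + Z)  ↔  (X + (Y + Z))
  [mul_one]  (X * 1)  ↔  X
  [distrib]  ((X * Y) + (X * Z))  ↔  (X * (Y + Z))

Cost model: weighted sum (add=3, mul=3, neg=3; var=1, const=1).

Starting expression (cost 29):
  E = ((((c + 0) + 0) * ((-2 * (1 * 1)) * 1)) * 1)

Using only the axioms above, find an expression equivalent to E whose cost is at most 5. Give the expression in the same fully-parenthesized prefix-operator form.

(c * -2)   [cost 5]

step 1: mul_one (→) rewrites ((-2 * (1 * 1)) * 1) into (-2 * (1 * 1)), now ((((c + 0) + 0) * (-2 * (1 * 1))) * 1)
step 2: mul_one (→) rewrites ((((c + 0) + 0) * (-2 * (1 * 1))) * 1) into (((c + 0) + 0) * (-2 * (1 * 1)))
step 3: add_zero (→) rewrites ((c + 0) + 0) into (c + 0), now ((c + 0) * (-2 * (1 * 1)))
step 4: mul_one (→) rewrites (1 * 1) into 1, now ((c + 0) * (-2 * 1))
step 5: add_zero (→) rewrites (c + 0) into c, now (c * (-2 * 1))
step 6: mul_one (→) rewrites (-2 * 1) into -2, reaching cost 5 (bound 5)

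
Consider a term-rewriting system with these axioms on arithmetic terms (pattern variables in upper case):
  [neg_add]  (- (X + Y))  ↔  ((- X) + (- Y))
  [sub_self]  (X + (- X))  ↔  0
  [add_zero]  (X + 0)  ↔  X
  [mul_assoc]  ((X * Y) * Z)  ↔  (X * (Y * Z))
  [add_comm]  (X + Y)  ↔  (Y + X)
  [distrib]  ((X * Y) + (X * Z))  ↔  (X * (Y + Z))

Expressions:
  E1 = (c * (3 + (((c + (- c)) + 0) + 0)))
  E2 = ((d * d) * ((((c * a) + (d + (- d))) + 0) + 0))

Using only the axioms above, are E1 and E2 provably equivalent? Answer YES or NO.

The axioms are sound identities: if E1 ↔* E2 then E1 and E2 evaluate identically under any assignment.
Under a=0, c=1, d=0: E1 evaluates to 3, E2 to 0. Distinct ⇒ no rewrite sequence connects them.

NO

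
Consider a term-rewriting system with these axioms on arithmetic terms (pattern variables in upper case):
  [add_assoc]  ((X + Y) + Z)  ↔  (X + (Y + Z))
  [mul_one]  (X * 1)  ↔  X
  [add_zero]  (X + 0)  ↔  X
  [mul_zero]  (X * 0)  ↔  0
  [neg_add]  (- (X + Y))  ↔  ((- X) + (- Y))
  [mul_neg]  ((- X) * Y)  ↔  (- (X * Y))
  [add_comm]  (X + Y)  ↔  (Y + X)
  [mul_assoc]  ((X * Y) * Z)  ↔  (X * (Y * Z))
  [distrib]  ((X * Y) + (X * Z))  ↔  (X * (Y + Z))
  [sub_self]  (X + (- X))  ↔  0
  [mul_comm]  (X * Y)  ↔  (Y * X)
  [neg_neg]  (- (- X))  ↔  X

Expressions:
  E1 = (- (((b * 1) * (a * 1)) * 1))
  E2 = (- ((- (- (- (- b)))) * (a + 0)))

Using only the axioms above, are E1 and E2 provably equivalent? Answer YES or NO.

YES

1. [mul_one →] (a * 1)  →  a;  E1 = (- (((b * 1) * a) * 1))
2. [mul_one →] (((b * 1) * a) * 1)  →  ((b * 1) * a);  E1 = (- ((b * 1) * a))
3. [mul_one →] (b * 1)  →  b;  E1 = (- (b * a))
4. [add_zero ←] a  →  (a + 0);  E1 = (- (b * (a + 0)))
5. [neg_neg ←] b  →  (- (- b));  E1 = (- ((- (- b)) * (a + 0)))
6. [neg_neg ←] b  →  (- (- b));  this is E2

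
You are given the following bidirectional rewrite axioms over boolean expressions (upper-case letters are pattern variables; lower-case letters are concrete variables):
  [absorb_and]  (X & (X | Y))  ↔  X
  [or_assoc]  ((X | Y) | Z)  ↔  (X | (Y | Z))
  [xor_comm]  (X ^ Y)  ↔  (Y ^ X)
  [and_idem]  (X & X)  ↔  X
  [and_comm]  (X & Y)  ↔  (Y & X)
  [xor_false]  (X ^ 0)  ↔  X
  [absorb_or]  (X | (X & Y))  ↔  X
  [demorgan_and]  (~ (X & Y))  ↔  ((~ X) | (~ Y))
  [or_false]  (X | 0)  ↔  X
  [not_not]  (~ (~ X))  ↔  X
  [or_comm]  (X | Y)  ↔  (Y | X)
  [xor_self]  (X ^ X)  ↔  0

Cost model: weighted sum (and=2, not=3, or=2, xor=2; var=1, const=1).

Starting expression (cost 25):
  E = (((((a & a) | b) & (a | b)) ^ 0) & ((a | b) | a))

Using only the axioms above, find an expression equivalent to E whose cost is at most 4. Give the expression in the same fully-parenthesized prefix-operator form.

step 1: and_idem (→) rewrites (a & a) into a, now ((((a | b) & (a | b)) ^ 0) & ((a | b) | a))
step 2: xor_false (→) rewrites (((a | b) & (a | b)) ^ 0) into ((a | b) & (a | b)), now (((a | b) & (a | b)) & ((a | b) | a))
step 3: and_idem (→) rewrites ((a | b) & (a | b)) into (a | b), now ((a | b) & ((a | b) | a))
step 4: absorb_and (→) rewrites ((a | b) & ((a | b) | a)) into (a | b), reaching cost 4 (bound 4)

(a | b)   [cost 4]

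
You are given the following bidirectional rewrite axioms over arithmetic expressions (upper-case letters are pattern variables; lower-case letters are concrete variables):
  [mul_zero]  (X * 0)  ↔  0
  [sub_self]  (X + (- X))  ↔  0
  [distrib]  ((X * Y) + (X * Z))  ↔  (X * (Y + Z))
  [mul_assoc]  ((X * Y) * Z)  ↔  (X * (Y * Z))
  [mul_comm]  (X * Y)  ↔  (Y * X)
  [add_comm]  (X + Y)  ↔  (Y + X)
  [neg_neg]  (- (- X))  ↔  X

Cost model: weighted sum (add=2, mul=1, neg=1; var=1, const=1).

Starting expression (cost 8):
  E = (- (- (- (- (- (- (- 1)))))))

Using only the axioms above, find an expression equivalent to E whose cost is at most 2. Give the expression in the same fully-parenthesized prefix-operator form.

(- 1)   [cost 2]

(1) (- (- (- (- (- (- 1))))))  =[neg_neg →]=  (- (- (- (- 1))))    ⊢ (- (- (- (- (- 1)))))
(2) (- (- (- (- (- 1)))))  =[neg_neg →]=  (- (- (- 1)))
(3) (- (- 1))  =[neg_neg →]=  1    ⊢ cost 2, within 2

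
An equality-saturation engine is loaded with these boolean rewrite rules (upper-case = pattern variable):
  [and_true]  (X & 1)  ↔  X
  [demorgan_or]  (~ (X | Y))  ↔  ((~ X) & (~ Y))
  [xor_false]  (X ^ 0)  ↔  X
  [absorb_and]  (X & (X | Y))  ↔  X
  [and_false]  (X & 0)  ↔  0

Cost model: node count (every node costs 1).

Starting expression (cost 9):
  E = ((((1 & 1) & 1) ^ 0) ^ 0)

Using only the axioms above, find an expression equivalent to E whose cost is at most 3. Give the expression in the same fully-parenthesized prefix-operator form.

(1 ^ 0)   [cost 3]

(1) ((1 & 1) & 1)  =[and_true →]=  (1 & 1)    ⊢ (((1 & 1) ^ 0) ^ 0)
(2) (1 & 1)  =[and_true →]=  1    ⊢ ((1 ^ 0) ^ 0)
(3) (1 ^ 0)  =[xor_false →]=  1    ⊢ cost 3, within 3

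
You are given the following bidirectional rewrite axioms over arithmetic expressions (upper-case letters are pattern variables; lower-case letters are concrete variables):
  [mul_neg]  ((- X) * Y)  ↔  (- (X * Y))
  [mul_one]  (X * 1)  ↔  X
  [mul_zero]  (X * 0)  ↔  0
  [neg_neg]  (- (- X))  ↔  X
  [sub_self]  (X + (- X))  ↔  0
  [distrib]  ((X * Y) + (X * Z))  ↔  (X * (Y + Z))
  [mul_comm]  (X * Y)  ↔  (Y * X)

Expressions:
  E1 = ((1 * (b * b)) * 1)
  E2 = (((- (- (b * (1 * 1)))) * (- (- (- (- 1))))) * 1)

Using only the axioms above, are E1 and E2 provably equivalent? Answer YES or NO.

NO

Every axiom is a valid identity, so a rewrite proof would force E1 and E2 to agree under every assignment.
At b=-1: E1 = 1 but E2 = -1; they differ, so no derivation exists.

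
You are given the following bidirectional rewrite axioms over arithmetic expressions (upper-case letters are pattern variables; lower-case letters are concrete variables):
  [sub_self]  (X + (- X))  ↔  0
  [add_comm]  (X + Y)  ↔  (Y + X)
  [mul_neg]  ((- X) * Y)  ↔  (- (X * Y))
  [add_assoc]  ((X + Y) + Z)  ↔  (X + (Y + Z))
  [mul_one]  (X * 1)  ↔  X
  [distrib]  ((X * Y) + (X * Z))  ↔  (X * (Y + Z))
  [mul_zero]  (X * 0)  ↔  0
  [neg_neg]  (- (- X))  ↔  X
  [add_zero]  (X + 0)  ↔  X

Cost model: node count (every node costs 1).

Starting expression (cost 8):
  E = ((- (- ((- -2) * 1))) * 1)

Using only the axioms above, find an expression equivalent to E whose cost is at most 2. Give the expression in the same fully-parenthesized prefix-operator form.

1. [mul_one →] ((- -2) * 1)  →  (- -2);  E = ((- (- (- -2))) * 1)
2. [neg_neg →] (- (- -2))  →  -2;  E = ((- -2) * 1)
3. [mul_one →] ((- -2) * 1)  →  (- -2);  cost 2 ≤ 2, done

(- -2)   [cost 2]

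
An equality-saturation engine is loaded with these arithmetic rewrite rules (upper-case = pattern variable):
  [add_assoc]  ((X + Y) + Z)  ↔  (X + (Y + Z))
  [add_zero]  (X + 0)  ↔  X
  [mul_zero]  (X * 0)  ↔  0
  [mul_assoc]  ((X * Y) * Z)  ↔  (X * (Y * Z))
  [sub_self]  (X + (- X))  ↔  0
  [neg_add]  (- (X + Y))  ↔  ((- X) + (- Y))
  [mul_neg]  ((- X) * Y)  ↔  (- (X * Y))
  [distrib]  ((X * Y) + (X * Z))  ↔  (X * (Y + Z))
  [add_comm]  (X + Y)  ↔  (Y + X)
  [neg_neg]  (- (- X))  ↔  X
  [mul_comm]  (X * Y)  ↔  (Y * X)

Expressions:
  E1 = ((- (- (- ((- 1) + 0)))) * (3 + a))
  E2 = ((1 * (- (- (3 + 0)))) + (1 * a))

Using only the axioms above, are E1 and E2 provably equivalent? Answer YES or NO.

1. [add_zero →] ((- 1) + 0)  →  (- 1);  E1 = ((- (- (- (- 1)))) * (3 + a))
2. [neg_neg →] (- (- (- (- 1))))  →  (- (- 1));  E1 = ((- (- 1)) * (3 + a))
3. [neg_neg →] (- (- 1))  →  1;  E1 = (1 * (3 + a))
4. [neg_neg ←] 3  →  (- (- 3));  E1 = (1 * ((- (- 3)) + a))
5. [add_zero ←] 3  →  (3 + 0);  E1 = (1 * ((- (- (3 + 0))) + a))
6. [distrib ←] (1 * ((- (- (3 + 0))) + a))  →  ((1 * (- (- (3 + 0)))) + (1 * a));  this is E2

YES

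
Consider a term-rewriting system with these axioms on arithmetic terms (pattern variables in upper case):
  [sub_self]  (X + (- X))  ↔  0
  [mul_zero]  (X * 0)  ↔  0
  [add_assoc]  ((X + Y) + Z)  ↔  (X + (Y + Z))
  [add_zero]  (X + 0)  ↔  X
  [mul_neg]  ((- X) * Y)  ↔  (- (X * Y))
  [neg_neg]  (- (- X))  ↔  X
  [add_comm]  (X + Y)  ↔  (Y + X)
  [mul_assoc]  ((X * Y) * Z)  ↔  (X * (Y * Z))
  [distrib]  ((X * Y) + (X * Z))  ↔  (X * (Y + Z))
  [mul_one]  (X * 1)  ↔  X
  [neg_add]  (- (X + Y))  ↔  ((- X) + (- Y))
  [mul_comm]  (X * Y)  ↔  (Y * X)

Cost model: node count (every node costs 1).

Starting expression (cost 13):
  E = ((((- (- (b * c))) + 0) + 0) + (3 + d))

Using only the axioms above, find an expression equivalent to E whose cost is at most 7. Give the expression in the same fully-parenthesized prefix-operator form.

(1) (((- (- (b * c))) + 0) + 0)  =[add_assoc →]=  ((- (- (b * c))) + (0 + 0))    ⊢ (((- (- (b * c))) + (0 + 0)) + (3 + d))
(2) (0 + 0)  =[add_zero →]=  0    ⊢ (((- (- (b * c))) + 0) + (3 + d))
(3) (((- (- (b * c))) + 0) + (3 + d))  =[add_comm →]=  ((3 + d) + ((- (- (b * c))) + 0))
(4) ((- (- (b * c))) + 0)  =[add_zero →]=  (- (- (b * c)))    ⊢ ((3 + d) + (- (- (b * c))))
(5) (- (- (b * c)))  =[neg_neg →]=  (b * c)    ⊢ cost 7, within 7

((3 + d) + (b * c))   [cost 7]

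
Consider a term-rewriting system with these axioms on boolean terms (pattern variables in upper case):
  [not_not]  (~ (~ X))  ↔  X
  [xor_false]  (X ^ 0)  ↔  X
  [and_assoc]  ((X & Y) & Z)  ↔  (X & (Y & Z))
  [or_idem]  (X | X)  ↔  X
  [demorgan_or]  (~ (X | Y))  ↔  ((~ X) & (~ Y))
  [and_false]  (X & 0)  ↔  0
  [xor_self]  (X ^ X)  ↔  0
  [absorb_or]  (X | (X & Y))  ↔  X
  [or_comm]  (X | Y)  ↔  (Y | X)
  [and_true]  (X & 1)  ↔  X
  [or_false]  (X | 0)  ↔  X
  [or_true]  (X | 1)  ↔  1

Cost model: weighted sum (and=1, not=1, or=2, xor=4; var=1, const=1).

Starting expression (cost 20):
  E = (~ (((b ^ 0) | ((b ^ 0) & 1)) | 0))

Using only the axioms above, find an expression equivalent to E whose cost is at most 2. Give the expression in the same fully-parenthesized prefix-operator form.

1. [absorb_or →] ((b ^ 0) | ((b ^ 0) & 1))  →  (b ^ 0);  E = (~ ((b ^ 0) | 0))
2. [xor_false →] (b ^ 0)  →  b;  E = (~ (b | 0))
3. [or_false →] (b | 0)  →  b;  cost 2 ≤ 2, done

(~ b)   [cost 2]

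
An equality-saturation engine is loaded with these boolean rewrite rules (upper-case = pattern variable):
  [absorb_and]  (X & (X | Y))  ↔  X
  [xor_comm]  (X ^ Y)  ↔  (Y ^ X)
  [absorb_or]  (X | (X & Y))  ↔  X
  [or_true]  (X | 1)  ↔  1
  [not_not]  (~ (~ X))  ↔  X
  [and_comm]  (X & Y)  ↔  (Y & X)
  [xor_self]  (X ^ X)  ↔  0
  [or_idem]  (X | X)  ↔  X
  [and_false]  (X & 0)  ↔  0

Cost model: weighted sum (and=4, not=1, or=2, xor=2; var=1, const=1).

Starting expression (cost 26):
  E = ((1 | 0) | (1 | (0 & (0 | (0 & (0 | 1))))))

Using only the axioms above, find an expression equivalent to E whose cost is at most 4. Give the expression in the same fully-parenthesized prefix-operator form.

(1 | 0)   [cost 4]

1. [absorb_and →] (0 & (0 | 1))  →  0;  E = ((1 | 0) | (1 | (0 & (0 | 0))))
2. [absorb_and →] (0 & (0 | 0))  →  0;  E = ((1 | 0) | (1 | 0))
3. [or_idem →] ((1 | 0) | (1 | 0))  →  (1 | 0);  cost 4 ≤ 4, done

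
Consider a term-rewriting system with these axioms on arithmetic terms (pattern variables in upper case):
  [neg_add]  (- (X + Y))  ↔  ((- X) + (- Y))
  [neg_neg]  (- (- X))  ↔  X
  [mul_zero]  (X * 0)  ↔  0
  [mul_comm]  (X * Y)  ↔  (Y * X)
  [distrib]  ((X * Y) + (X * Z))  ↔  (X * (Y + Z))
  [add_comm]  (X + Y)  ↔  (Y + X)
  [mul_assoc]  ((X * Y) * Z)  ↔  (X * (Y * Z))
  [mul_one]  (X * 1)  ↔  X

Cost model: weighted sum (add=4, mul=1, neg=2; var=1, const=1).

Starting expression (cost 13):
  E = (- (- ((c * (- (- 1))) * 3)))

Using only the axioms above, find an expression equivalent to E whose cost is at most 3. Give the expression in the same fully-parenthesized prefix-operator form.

1. [neg_neg →] (- (- 1))  →  1;  E = (- (- ((c * 1) * 3)))
2. [mul_one →] (c * 1)  →  c;  E = (- (- (c * 3)))
3. [neg_neg →] (- (- (c * 3)))  →  (c * 3);  cost 3 ≤ 3, done

(c * 3)   [cost 3]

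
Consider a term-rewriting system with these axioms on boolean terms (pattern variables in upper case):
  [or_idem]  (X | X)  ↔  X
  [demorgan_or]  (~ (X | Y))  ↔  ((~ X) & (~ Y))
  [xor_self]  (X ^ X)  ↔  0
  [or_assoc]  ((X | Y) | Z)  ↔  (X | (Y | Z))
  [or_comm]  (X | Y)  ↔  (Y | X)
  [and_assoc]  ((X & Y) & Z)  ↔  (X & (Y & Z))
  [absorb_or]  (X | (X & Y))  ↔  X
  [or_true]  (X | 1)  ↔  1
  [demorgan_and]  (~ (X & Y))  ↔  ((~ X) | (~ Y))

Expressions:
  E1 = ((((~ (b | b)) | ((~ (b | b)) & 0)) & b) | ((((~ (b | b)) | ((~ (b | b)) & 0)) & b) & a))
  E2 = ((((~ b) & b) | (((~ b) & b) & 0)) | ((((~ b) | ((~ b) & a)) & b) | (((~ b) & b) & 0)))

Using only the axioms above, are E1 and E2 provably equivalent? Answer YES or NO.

step 1: absorb_or (→) rewrites ((((~ (b | b)) | ((~ (b | b)) & 0)) & b) | ((((~ (b | b)) | ((~ (b | b)) & 0)) & b) & a)) into (((~ (b | b)) | ((~ (b | b)) & 0)) & b)
step 2: absorb_or (→) rewrites ((~ (b | b)) | ((~ (b | b)) & 0)) into (~ (b | b)), now ((~ (b | b)) & b)
step 3: or_idem (→) rewrites (b | b) into b, now ((~ b) & b)
step 4: absorb_or (←) rewrites ((~ b) & b) into (((~ b) & b) | (((~ b) & b) & 0))
step 5: or_idem (←) rewrites (((~ b) & b) | (((~ b) & b) & 0)) into ((((~ b) & b) | (((~ b) & b) & 0)) | (((~ b) & b) | (((~ b) & b) & 0)))
step 6: absorb_or (←) rewrites (~ b) into ((~ b) | ((~ b) & a)), which is E2

YES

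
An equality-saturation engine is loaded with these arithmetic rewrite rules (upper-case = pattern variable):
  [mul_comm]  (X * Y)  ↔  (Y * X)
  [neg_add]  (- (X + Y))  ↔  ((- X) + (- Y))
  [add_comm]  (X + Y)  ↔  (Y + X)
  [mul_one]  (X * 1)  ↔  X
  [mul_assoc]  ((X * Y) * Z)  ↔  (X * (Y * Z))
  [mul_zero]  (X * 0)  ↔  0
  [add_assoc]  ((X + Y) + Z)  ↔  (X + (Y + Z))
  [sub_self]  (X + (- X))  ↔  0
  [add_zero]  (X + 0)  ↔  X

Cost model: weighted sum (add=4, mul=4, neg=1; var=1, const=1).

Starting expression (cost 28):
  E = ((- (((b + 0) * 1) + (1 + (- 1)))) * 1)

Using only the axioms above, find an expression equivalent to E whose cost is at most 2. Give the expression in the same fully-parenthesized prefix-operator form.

step 1: mul_one (→) rewrites ((- (((b + 0) * 1) + (1 + (- 1)))) * 1) into (- (((b + 0) * 1) + (1 + (- 1))))
step 2: sub_self (→) rewrites (1 + (- 1)) into 0, now (- (((b + 0) * 1) + 0))
step 3: add_zero (→) rewrites (((b + 0) * 1) + 0) into ((b + 0) * 1), now (- ((b + 0) * 1))
step 4: mul_comm (→) rewrites ((b + 0) * 1) into (1 * (b + 0)), now (- (1 * (b + 0)))
step 5: add_zero (→) rewrites (b + 0) into b, now (- (1 * b))
step 6: mul_comm (→) rewrites (1 * b) into (b * 1), now (- (b * 1))
step 7: mul_one (→) rewrites (b * 1) into b, reaching cost 2 (bound 2)

(- b)   [cost 2]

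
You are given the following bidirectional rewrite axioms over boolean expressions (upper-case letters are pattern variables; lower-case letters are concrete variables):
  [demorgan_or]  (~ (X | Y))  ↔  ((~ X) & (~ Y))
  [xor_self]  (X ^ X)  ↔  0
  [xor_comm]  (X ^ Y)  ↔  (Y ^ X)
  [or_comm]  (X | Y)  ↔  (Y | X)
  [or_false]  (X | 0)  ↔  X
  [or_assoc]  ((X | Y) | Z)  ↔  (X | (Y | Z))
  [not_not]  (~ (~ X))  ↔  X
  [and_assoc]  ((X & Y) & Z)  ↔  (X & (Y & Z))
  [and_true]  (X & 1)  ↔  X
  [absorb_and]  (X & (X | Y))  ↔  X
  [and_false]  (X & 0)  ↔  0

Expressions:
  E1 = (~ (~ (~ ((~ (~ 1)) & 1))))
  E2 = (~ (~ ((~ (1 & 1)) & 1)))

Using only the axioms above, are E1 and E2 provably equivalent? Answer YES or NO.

1. [and_true →] ((~ (~ 1)) & 1)  →  (~ (~ 1));  E1 = (~ (~ (~ (~ (~ 1)))))
2. [not_not →] (~ (~ 1))  →  1;  E1 = (~ (~ (~ 1)))
3. [and_true ←] 1  →  (1 & 1);  E1 = (~ (~ (~ (1 & 1))))
4. [and_true ←] (~ (1 & 1))  →  ((~ (1 & 1)) & 1);  this is E2

YES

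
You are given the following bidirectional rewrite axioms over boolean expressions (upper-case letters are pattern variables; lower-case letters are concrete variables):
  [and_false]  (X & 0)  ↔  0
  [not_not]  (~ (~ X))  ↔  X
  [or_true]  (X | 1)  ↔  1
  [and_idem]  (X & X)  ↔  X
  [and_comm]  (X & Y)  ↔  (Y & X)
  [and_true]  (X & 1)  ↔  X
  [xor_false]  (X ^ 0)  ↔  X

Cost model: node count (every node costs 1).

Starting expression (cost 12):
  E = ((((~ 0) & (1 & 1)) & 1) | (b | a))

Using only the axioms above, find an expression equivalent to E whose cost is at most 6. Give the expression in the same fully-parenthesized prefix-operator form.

(1) (1 & 1)  =[and_true →]=  1    ⊢ ((((~ 0) & 1) & 1) | (b | a))
(2) ((~ 0) & 1)  =[and_true →]=  (~ 0)    ⊢ (((~ 0) & 1) | (b | a))
(3) ((~ 0) & 1)  =[and_true →]=  (~ 0)    ⊢ cost 6, within 6

((~ 0) | (b | a))   [cost 6]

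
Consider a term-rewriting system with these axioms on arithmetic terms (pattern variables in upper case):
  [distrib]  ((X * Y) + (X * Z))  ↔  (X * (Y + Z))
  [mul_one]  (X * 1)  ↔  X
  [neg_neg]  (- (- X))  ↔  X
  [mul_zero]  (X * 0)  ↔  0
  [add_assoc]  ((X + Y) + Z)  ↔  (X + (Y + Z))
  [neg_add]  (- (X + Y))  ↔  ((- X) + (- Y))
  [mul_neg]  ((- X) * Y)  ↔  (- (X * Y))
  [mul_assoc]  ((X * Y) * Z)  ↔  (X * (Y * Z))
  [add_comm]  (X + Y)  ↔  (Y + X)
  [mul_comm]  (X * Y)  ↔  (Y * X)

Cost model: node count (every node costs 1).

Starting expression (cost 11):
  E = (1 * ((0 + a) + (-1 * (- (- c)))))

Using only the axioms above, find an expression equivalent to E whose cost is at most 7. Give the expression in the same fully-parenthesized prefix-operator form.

((0 + a) + (-1 * c))   [cost 7]

(1) (1 * ((0 + a) + (-1 * (- (- c)))))  =[mul_comm →]=  (((0 + a) + (-1 * (- (- c)))) * 1)
(2) (- (- c))  =[neg_neg →]=  c    ⊢ (((0 + a) + (-1 * c)) * 1)
(3) (((0 + a) + (-1 * c)) * 1)  =[mul_one →]=  ((0 + a) + (-1 * c))    ⊢ cost 7, within 7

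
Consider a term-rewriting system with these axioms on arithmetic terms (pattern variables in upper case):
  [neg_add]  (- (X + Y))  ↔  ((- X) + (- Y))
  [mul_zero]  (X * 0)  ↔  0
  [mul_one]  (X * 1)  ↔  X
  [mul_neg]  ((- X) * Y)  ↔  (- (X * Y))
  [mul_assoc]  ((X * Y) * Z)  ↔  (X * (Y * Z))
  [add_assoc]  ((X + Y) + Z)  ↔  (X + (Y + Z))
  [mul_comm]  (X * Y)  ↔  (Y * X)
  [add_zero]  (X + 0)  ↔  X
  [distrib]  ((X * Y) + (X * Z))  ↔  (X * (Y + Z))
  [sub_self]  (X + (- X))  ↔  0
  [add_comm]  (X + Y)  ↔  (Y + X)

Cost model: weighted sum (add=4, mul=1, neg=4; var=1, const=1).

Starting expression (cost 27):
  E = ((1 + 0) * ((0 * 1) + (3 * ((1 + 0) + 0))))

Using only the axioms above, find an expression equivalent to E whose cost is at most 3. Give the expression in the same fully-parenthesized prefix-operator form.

step 1: add_zero (→) rewrites (1 + 0) into 1, now ((1 + 0) * ((0 * 1) + (3 * (1 + 0))))
step 2: mul_one (→) rewrites (0 * 1) into 0, now ((1 + 0) * (0 + (3 * (1 + 0))))
step 3: add_comm (→) rewrites (0 + (3 * (1 + 0))) into ((3 * (1 + 0)) + 0), now ((1 + 0) * ((3 * (1 + 0)) + 0))
step 4: add_zero (→) rewrites ((3 * (1 + 0)) + 0) into (3 * (1 + 0)), now ((1 + 0) * (3 * (1 + 0)))
step 5: add_zero (→) rewrites (1 + 0) into 1, now ((1 + 0) * (3 * 1))
step 6: add_zero (→) rewrites (1 + 0) into 1, now (1 * (3 * 1))
step 7: mul_one (→) rewrites (3 * 1) into 3, reaching cost 3 (bound 3)

(1 * 3)   [cost 3]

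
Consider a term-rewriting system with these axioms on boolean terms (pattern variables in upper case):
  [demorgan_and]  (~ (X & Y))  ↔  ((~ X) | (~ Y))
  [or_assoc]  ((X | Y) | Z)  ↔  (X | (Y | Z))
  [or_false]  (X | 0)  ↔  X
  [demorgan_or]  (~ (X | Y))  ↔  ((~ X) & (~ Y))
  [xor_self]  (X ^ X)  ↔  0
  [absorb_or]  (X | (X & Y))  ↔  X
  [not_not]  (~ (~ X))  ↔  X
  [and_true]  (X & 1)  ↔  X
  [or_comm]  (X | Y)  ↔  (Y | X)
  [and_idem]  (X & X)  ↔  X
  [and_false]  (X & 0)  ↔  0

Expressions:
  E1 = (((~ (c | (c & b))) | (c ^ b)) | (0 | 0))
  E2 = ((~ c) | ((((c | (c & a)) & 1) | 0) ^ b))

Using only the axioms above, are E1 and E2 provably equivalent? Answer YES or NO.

step 1: or_false (→) rewrites (0 | 0) into 0, now (((~ (c | (c & b))) | (c ^ b)) | 0)
step 2: absorb_or (→) rewrites (c | (c & b)) into c, now (((~ c) | (c ^ b)) | 0)
step 3: or_false (→) rewrites (((~ c) | (c ^ b)) | 0) into ((~ c) | (c ^ b))
step 4: and_true (←) rewrites c into (c & 1), now ((~ c) | ((c & 1) ^ b))
step 5: or_false (←) rewrites (c & 1) into ((c & 1) | 0), now ((~ c) | (((c & 1) | 0) ^ b))
step 6: absorb_or (←) rewrites c into (c | (c & a)), which is E2

YES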